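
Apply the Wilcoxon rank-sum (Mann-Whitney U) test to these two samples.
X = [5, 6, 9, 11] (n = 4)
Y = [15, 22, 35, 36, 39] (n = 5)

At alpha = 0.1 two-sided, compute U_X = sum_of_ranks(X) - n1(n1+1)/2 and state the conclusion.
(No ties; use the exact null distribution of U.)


Step 1: Combine and sort all 9 observations; assign midranks.
sorted (value, group): (5,X), (6,X), (9,X), (11,X), (15,Y), (22,Y), (35,Y), (36,Y), (39,Y)
ranks: 5->1, 6->2, 9->3, 11->4, 15->5, 22->6, 35->7, 36->8, 39->9
Step 2: Rank sum for X: R1 = 1 + 2 + 3 + 4 = 10.
Step 3: U_X = R1 - n1(n1+1)/2 = 10 - 4*5/2 = 10 - 10 = 0.
       U_Y = n1*n2 - U_X = 20 - 0 = 20.
Step 4: No ties, so the exact null distribution of U (based on enumerating the C(9,4) = 126 equally likely rank assignments) gives the two-sided p-value.
Step 5: p-value = 0.015873; compare to alpha = 0.1. reject H0.

U_X = 0, p = 0.015873, reject H0 at alpha = 0.1.


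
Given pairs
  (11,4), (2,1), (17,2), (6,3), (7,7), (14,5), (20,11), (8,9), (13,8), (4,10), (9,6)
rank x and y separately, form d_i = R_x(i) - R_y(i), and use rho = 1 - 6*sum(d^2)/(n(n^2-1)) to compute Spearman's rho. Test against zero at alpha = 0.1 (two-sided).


Step 1: Rank x and y separately (midranks; no ties here).
rank(x): 11->7, 2->1, 17->10, 6->3, 7->4, 14->9, 20->11, 8->5, 13->8, 4->2, 9->6
rank(y): 4->4, 1->1, 2->2, 3->3, 7->7, 5->5, 11->11, 9->9, 8->8, 10->10, 6->6
Step 2: d_i = R_x(i) - R_y(i); compute d_i^2.
  (7-4)^2=9, (1-1)^2=0, (10-2)^2=64, (3-3)^2=0, (4-7)^2=9, (9-5)^2=16, (11-11)^2=0, (5-9)^2=16, (8-8)^2=0, (2-10)^2=64, (6-6)^2=0
sum(d^2) = 178.
Step 3: rho = 1 - 6*178 / (11*(11^2 - 1)) = 1 - 1068/1320 = 0.190909.
Step 4: Under H0, t = rho * sqrt((n-2)/(1-rho^2)) = 0.5835 ~ t(9).
Step 5: Two-sided p-value from the t-distribution with 9 df = 0.573913.
Step 6: alpha = 0.1. fail to reject H0.

rho = 0.1909, p = 0.573913, fail to reject H0 at alpha = 0.1.


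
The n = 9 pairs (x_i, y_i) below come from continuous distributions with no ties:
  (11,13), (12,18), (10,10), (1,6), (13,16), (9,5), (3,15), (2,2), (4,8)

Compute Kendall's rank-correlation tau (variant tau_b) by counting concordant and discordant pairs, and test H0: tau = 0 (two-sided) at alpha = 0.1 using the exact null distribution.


Step 1: Enumerate the 36 unordered pairs (i,j) with i<j and classify each by sign(x_j-x_i) * sign(y_j-y_i).
  (1,2):dx=+1,dy=+5->C; (1,3):dx=-1,dy=-3->C; (1,4):dx=-10,dy=-7->C; (1,5):dx=+2,dy=+3->C
  (1,6):dx=-2,dy=-8->C; (1,7):dx=-8,dy=+2->D; (1,8):dx=-9,dy=-11->C; (1,9):dx=-7,dy=-5->C
  (2,3):dx=-2,dy=-8->C; (2,4):dx=-11,dy=-12->C; (2,5):dx=+1,dy=-2->D; (2,6):dx=-3,dy=-13->C
  (2,7):dx=-9,dy=-3->C; (2,8):dx=-10,dy=-16->C; (2,9):dx=-8,dy=-10->C; (3,4):dx=-9,dy=-4->C
  (3,5):dx=+3,dy=+6->C; (3,6):dx=-1,dy=-5->C; (3,7):dx=-7,dy=+5->D; (3,8):dx=-8,dy=-8->C
  (3,9):dx=-6,dy=-2->C; (4,5):dx=+12,dy=+10->C; (4,6):dx=+8,dy=-1->D; (4,7):dx=+2,dy=+9->C
  (4,8):dx=+1,dy=-4->D; (4,9):dx=+3,dy=+2->C; (5,6):dx=-4,dy=-11->C; (5,7):dx=-10,dy=-1->C
  (5,8):dx=-11,dy=-14->C; (5,9):dx=-9,dy=-8->C; (6,7):dx=-6,dy=+10->D; (6,8):dx=-7,dy=-3->C
  (6,9):dx=-5,dy=+3->D; (7,8):dx=-1,dy=-13->C; (7,9):dx=+1,dy=-7->D; (8,9):dx=+2,dy=+6->C
Step 2: C = 28, D = 8, total pairs = 36.
Step 3: tau = (C - D)/(n(n-1)/2) = (28 - 8)/36 = 0.555556.
Step 4: Exact two-sided p-value (enumerate n! = 362880 permutations of y under H0): p = 0.044615.
Step 5: alpha = 0.1. reject H0.

tau_b = 0.5556 (C=28, D=8), p = 0.044615, reject H0.


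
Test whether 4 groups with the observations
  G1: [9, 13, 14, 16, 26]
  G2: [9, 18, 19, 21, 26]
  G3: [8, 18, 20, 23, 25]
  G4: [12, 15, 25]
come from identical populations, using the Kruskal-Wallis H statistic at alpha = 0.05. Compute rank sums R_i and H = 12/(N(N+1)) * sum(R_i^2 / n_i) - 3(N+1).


Step 1: Combine all N = 18 observations and assign midranks.
sorted (value, group, rank): (8,G3,1), (9,G1,2.5), (9,G2,2.5), (12,G4,4), (13,G1,5), (14,G1,6), (15,G4,7), (16,G1,8), (18,G2,9.5), (18,G3,9.5), (19,G2,11), (20,G3,12), (21,G2,13), (23,G3,14), (25,G3,15.5), (25,G4,15.5), (26,G1,17.5), (26,G2,17.5)
Step 2: Sum ranks within each group.
R_1 = 39 (n_1 = 5)
R_2 = 53.5 (n_2 = 5)
R_3 = 52 (n_3 = 5)
R_4 = 26.5 (n_4 = 3)
Step 3: H = 12/(N(N+1)) * sum(R_i^2/n_i) - 3(N+1)
     = 12/(18*19) * (39^2/5 + 53.5^2/5 + 52^2/5 + 26.5^2/3) - 3*19
     = 0.035088 * 1651.53 - 57
     = 0.948538.
Step 4: Ties present; correction factor C = 1 - 24/(18^3 - 18) = 0.995872. Corrected H = 0.948538 / 0.995872 = 0.952470.
Step 5: Under H0, H ~ chi^2(3); p-value = 0.812751.
Step 6: alpha = 0.05. fail to reject H0.

H = 0.9525, df = 3, p = 0.812751, fail to reject H0.


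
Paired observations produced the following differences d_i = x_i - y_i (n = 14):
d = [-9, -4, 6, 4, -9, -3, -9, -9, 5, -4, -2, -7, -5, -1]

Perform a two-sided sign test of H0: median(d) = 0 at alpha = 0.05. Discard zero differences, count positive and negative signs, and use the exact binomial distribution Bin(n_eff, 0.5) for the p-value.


Step 1: Discard zero differences. Original n = 14; n_eff = number of nonzero differences = 14.
Nonzero differences (with sign): -9, -4, +6, +4, -9, -3, -9, -9, +5, -4, -2, -7, -5, -1
Step 2: Count signs: positive = 3, negative = 11.
Step 3: Under H0: P(positive) = 0.5, so the number of positives S ~ Bin(14, 0.5).
Step 4: Two-sided exact p-value = sum of Bin(14,0.5) probabilities at or below the observed probability = 0.057373.
Step 5: alpha = 0.05. fail to reject H0.

n_eff = 14, pos = 3, neg = 11, p = 0.057373, fail to reject H0.


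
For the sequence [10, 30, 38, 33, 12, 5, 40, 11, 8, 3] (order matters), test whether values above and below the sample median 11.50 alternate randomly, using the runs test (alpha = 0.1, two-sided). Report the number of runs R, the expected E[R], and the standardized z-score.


Step 1: Compute median = 11.50; label A = above, B = below.
Labels in order: BAAAABABBB  (n_A = 5, n_B = 5)
Step 2: Count runs R = 5.
Step 3: Under H0 (random ordering), E[R] = 2*n_A*n_B/(n_A+n_B) + 1 = 2*5*5/10 + 1 = 6.0000.
        Var[R] = 2*n_A*n_B*(2*n_A*n_B - n_A - n_B) / ((n_A+n_B)^2 * (n_A+n_B-1)) = 2000/900 = 2.2222.
        SD[R] = 1.4907.
Step 4: Continuity-corrected z = (R + 0.5 - E[R]) / SD[R] = (5 + 0.5 - 6.0000) / 1.4907 = -0.3354.
Step 5: Two-sided p-value via normal approximation = 2*(1 - Phi(|z|)) = 0.737316.
Step 6: alpha = 0.1. fail to reject H0.

R = 5, z = -0.3354, p = 0.737316, fail to reject H0.


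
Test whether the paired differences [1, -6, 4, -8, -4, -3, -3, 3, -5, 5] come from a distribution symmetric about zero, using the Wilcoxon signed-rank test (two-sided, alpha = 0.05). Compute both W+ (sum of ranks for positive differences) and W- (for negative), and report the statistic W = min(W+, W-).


Step 1: Drop any zero differences (none here) and take |d_i|.
|d| = [1, 6, 4, 8, 4, 3, 3, 3, 5, 5]
Step 2: Midrank |d_i| (ties get averaged ranks).
ranks: |1|->1, |6|->9, |4|->5.5, |8|->10, |4|->5.5, |3|->3, |3|->3, |3|->3, |5|->7.5, |5|->7.5
Step 3: Attach original signs; sum ranks with positive sign and with negative sign.
W+ = 1 + 5.5 + 3 + 7.5 = 17
W- = 9 + 10 + 5.5 + 3 + 3 + 7.5 = 38
(Check: W+ + W- = 55 should equal n(n+1)/2 = 55.)
Step 4: Test statistic W = min(W+, W-) = 17.
Step 5: Ties in |d|, so use the tie-corrected normal approximation.
        E[W] = n(n+1)/4 = 10*11/4 = 27.5.
        Tie groups: |d|=3 (t=3), |d|=4 (t=2), |d|=5 (t=2); sum(t^3 - t) = 36.
        Var[W] = n(n+1)(2n+1)/24 - sum(t^3-t)/48 = 2310/24 - 36/48 = 95.5.
        z = (W - E[W]) / sqrt(Var[W]) = (17 - 27.5) / 9.7724 = -1.0745.
        Two-sided p = 2*Phi(z) = 0.282619.
Step 6: alpha = 0.05. fail to reject H0.

W+ = 17, W- = 38, W = min = 17, p = 0.282619, fail to reject H0.


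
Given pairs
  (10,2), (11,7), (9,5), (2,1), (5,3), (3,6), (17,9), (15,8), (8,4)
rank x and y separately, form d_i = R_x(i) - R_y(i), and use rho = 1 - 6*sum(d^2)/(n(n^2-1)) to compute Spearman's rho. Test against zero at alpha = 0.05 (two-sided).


Step 1: Rank x and y separately (midranks; no ties here).
rank(x): 10->6, 11->7, 9->5, 2->1, 5->3, 3->2, 17->9, 15->8, 8->4
rank(y): 2->2, 7->7, 5->5, 1->1, 3->3, 6->6, 9->9, 8->8, 4->4
Step 2: d_i = R_x(i) - R_y(i); compute d_i^2.
  (6-2)^2=16, (7-7)^2=0, (5-5)^2=0, (1-1)^2=0, (3-3)^2=0, (2-6)^2=16, (9-9)^2=0, (8-8)^2=0, (4-4)^2=0
sum(d^2) = 32.
Step 3: rho = 1 - 6*32 / (9*(9^2 - 1)) = 1 - 192/720 = 0.733333.
Step 4: Under H0, t = rho * sqrt((n-2)/(1-rho^2)) = 2.8538 ~ t(7).
Step 5: Two-sided p-value from the t-distribution with 7 df = 0.024554.
Step 6: alpha = 0.05. reject H0.

rho = 0.7333, p = 0.024554, reject H0 at alpha = 0.05.


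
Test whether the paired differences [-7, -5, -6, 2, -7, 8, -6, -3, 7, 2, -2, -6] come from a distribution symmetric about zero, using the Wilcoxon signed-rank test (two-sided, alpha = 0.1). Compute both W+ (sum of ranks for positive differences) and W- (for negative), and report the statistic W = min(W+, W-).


Step 1: Drop any zero differences (none here) and take |d_i|.
|d| = [7, 5, 6, 2, 7, 8, 6, 3, 7, 2, 2, 6]
Step 2: Midrank |d_i| (ties get averaged ranks).
ranks: |7|->10, |5|->5, |6|->7, |2|->2, |7|->10, |8|->12, |6|->7, |3|->4, |7|->10, |2|->2, |2|->2, |6|->7
Step 3: Attach original signs; sum ranks with positive sign and with negative sign.
W+ = 2 + 12 + 10 + 2 = 26
W- = 10 + 5 + 7 + 10 + 7 + 4 + 2 + 7 = 52
(Check: W+ + W- = 78 should equal n(n+1)/2 = 78.)
Step 4: Test statistic W = min(W+, W-) = 26.
Step 5: Ties in |d|, so use the tie-corrected normal approximation.
        E[W] = n(n+1)/4 = 12*13/4 = 39.
        Tie groups: |d|=2 (t=3), |d|=6 (t=3), |d|=7 (t=3); sum(t^3 - t) = 72.
        Var[W] = n(n+1)(2n+1)/24 - sum(t^3-t)/48 = 3900/24 - 72/48 = 161.
        z = (W - E[W]) / sqrt(Var[W]) = (26 - 39) / 12.6886 = -1.0245.
        Two-sided p = 2*Phi(z) = 0.305579.
Step 6: alpha = 0.1. fail to reject H0.

W+ = 26, W- = 52, W = min = 26, p = 0.305579, fail to reject H0.


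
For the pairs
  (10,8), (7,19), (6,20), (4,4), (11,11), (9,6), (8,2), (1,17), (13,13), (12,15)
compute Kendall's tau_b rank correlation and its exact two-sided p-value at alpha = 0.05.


Step 1: Enumerate the 45 unordered pairs (i,j) with i<j and classify each by sign(x_j-x_i) * sign(y_j-y_i).
  (1,2):dx=-3,dy=+11->D; (1,3):dx=-4,dy=+12->D; (1,4):dx=-6,dy=-4->C; (1,5):dx=+1,dy=+3->C
  (1,6):dx=-1,dy=-2->C; (1,7):dx=-2,dy=-6->C; (1,8):dx=-9,dy=+9->D; (1,9):dx=+3,dy=+5->C
  (1,10):dx=+2,dy=+7->C; (2,3):dx=-1,dy=+1->D; (2,4):dx=-3,dy=-15->C; (2,5):dx=+4,dy=-8->D
  (2,6):dx=+2,dy=-13->D; (2,7):dx=+1,dy=-17->D; (2,8):dx=-6,dy=-2->C; (2,9):dx=+6,dy=-6->D
  (2,10):dx=+5,dy=-4->D; (3,4):dx=-2,dy=-16->C; (3,5):dx=+5,dy=-9->D; (3,6):dx=+3,dy=-14->D
  (3,7):dx=+2,dy=-18->D; (3,8):dx=-5,dy=-3->C; (3,9):dx=+7,dy=-7->D; (3,10):dx=+6,dy=-5->D
  (4,5):dx=+7,dy=+7->C; (4,6):dx=+5,dy=+2->C; (4,7):dx=+4,dy=-2->D; (4,8):dx=-3,dy=+13->D
  (4,9):dx=+9,dy=+9->C; (4,10):dx=+8,dy=+11->C; (5,6):dx=-2,dy=-5->C; (5,7):dx=-3,dy=-9->C
  (5,8):dx=-10,dy=+6->D; (5,9):dx=+2,dy=+2->C; (5,10):dx=+1,dy=+4->C; (6,7):dx=-1,dy=-4->C
  (6,8):dx=-8,dy=+11->D; (6,9):dx=+4,dy=+7->C; (6,10):dx=+3,dy=+9->C; (7,8):dx=-7,dy=+15->D
  (7,9):dx=+5,dy=+11->C; (7,10):dx=+4,dy=+13->C; (8,9):dx=+12,dy=-4->D; (8,10):dx=+11,dy=-2->D
  (9,10):dx=-1,dy=+2->D
Step 2: C = 23, D = 22, total pairs = 45.
Step 3: tau = (C - D)/(n(n-1)/2) = (23 - 22)/45 = 0.022222.
Step 4: Exact two-sided p-value (enumerate n! = 3628800 permutations of y under H0): p = 1.000000.
Step 5: alpha = 0.05. fail to reject H0.

tau_b = 0.0222 (C=23, D=22), p = 1.000000, fail to reject H0.


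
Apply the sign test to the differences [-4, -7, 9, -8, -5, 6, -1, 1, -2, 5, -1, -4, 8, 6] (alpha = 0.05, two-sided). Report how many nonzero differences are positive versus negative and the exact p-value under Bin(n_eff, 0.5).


Step 1: Discard zero differences. Original n = 14; n_eff = number of nonzero differences = 14.
Nonzero differences (with sign): -4, -7, +9, -8, -5, +6, -1, +1, -2, +5, -1, -4, +8, +6
Step 2: Count signs: positive = 6, negative = 8.
Step 3: Under H0: P(positive) = 0.5, so the number of positives S ~ Bin(14, 0.5).
Step 4: Two-sided exact p-value = sum of Bin(14,0.5) probabilities at or below the observed probability = 0.790527.
Step 5: alpha = 0.05. fail to reject H0.

n_eff = 14, pos = 6, neg = 8, p = 0.790527, fail to reject H0.


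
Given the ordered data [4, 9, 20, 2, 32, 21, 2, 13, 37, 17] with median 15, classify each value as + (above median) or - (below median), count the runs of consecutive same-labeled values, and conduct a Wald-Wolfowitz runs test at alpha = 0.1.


Step 1: Compute median = 15; label A = above, B = below.
Labels in order: BBABAABBAA  (n_A = 5, n_B = 5)
Step 2: Count runs R = 6.
Step 3: Under H0 (random ordering), E[R] = 2*n_A*n_B/(n_A+n_B) + 1 = 2*5*5/10 + 1 = 6.0000.
        Var[R] = 2*n_A*n_B*(2*n_A*n_B - n_A - n_B) / ((n_A+n_B)^2 * (n_A+n_B-1)) = 2000/900 = 2.2222.
        SD[R] = 1.4907.
Step 4: R = E[R], so z = 0 with no continuity correction.
Step 5: Two-sided p-value via normal approximation = 2*(1 - Phi(|z|)) = 1.000000.
Step 6: alpha = 0.1. fail to reject H0.

R = 6, z = 0.0000, p = 1.000000, fail to reject H0.


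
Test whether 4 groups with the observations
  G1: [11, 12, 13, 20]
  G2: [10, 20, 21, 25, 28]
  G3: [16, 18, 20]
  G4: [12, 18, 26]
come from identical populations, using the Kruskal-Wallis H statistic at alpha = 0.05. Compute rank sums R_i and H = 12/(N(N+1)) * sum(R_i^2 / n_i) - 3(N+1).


Step 1: Combine all N = 15 observations and assign midranks.
sorted (value, group, rank): (10,G2,1), (11,G1,2), (12,G1,3.5), (12,G4,3.5), (13,G1,5), (16,G3,6), (18,G3,7.5), (18,G4,7.5), (20,G1,10), (20,G2,10), (20,G3,10), (21,G2,12), (25,G2,13), (26,G4,14), (28,G2,15)
Step 2: Sum ranks within each group.
R_1 = 20.5 (n_1 = 4)
R_2 = 51 (n_2 = 5)
R_3 = 23.5 (n_3 = 3)
R_4 = 25 (n_4 = 3)
Step 3: H = 12/(N(N+1)) * sum(R_i^2/n_i) - 3(N+1)
     = 12/(15*16) * (20.5^2/4 + 51^2/5 + 23.5^2/3 + 25^2/3) - 3*16
     = 0.050000 * 1017.68 - 48
     = 2.883958.
Step 4: Ties present; correction factor C = 1 - 36/(15^3 - 15) = 0.989286. Corrected H = 2.883958 / 0.989286 = 2.915193.
Step 5: Under H0, H ~ chi^2(3); p-value = 0.404886.
Step 6: alpha = 0.05. fail to reject H0.

H = 2.9152, df = 3, p = 0.404886, fail to reject H0.


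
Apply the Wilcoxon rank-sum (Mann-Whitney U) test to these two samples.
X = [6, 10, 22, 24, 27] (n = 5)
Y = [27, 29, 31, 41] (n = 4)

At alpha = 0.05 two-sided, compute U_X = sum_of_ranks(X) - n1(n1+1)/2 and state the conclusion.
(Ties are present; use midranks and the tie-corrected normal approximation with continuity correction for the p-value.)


Step 1: Combine and sort all 9 observations; assign midranks.
sorted (value, group): (6,X), (10,X), (22,X), (24,X), (27,X), (27,Y), (29,Y), (31,Y), (41,Y)
ranks: 6->1, 10->2, 22->3, 24->4, 27->5.5, 27->5.5, 29->7, 31->8, 41->9
Step 2: Rank sum for X: R1 = 1 + 2 + 3 + 4 + 5.5 = 15.5.
Step 3: U_X = R1 - n1(n1+1)/2 = 15.5 - 5*6/2 = 15.5 - 15 = 0.5.
       U_Y = n1*n2 - U_X = 20 - 0.5 = 19.5.
Step 4: Ties are present, so use the tie-corrected normal approximation (with continuity correction) for the p-value.
Step 5: p-value = 0.026844; compare to alpha = 0.05. reject H0.

U_X = 0.5, p = 0.026844, reject H0 at alpha = 0.05.


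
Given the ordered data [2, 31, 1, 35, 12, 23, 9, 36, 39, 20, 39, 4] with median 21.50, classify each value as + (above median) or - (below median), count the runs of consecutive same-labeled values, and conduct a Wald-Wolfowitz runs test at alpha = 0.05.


Step 1: Compute median = 21.50; label A = above, B = below.
Labels in order: BABABABAABAB  (n_A = 6, n_B = 6)
Step 2: Count runs R = 11.
Step 3: Under H0 (random ordering), E[R] = 2*n_A*n_B/(n_A+n_B) + 1 = 2*6*6/12 + 1 = 7.0000.
        Var[R] = 2*n_A*n_B*(2*n_A*n_B - n_A - n_B) / ((n_A+n_B)^2 * (n_A+n_B-1)) = 4320/1584 = 2.7273.
        SD[R] = 1.6514.
Step 4: Continuity-corrected z = (R - 0.5 - E[R]) / SD[R] = (11 - 0.5 - 7.0000) / 1.6514 = 2.1194.
Step 5: Two-sided p-value via normal approximation = 2*(1 - Phi(|z|)) = 0.034060.
Step 6: alpha = 0.05. reject H0.

R = 11, z = 2.1194, p = 0.034060, reject H0.


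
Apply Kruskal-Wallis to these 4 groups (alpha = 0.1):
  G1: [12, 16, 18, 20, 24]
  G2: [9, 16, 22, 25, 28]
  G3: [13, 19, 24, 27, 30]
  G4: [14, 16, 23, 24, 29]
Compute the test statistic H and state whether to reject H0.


Step 1: Combine all N = 20 observations and assign midranks.
sorted (value, group, rank): (9,G2,1), (12,G1,2), (13,G3,3), (14,G4,4), (16,G1,6), (16,G2,6), (16,G4,6), (18,G1,8), (19,G3,9), (20,G1,10), (22,G2,11), (23,G4,12), (24,G1,14), (24,G3,14), (24,G4,14), (25,G2,16), (27,G3,17), (28,G2,18), (29,G4,19), (30,G3,20)
Step 2: Sum ranks within each group.
R_1 = 40 (n_1 = 5)
R_2 = 52 (n_2 = 5)
R_3 = 63 (n_3 = 5)
R_4 = 55 (n_4 = 5)
Step 3: H = 12/(N(N+1)) * sum(R_i^2/n_i) - 3(N+1)
     = 12/(20*21) * (40^2/5 + 52^2/5 + 63^2/5 + 55^2/5) - 3*21
     = 0.028571 * 2259.6 - 63
     = 1.560000.
Step 4: Ties present; correction factor C = 1 - 48/(20^3 - 20) = 0.993985. Corrected H = 1.560000 / 0.993985 = 1.569440.
Step 5: Under H0, H ~ chi^2(3); p-value = 0.666339.
Step 6: alpha = 0.1. fail to reject H0.

H = 1.5694, df = 3, p = 0.666339, fail to reject H0.


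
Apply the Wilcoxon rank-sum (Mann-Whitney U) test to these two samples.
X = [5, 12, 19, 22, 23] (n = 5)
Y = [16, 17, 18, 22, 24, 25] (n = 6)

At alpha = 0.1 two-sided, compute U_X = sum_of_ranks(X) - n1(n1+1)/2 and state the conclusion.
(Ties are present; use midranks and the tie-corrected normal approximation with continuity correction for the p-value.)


Step 1: Combine and sort all 11 observations; assign midranks.
sorted (value, group): (5,X), (12,X), (16,Y), (17,Y), (18,Y), (19,X), (22,X), (22,Y), (23,X), (24,Y), (25,Y)
ranks: 5->1, 12->2, 16->3, 17->4, 18->5, 19->6, 22->7.5, 22->7.5, 23->9, 24->10, 25->11
Step 2: Rank sum for X: R1 = 1 + 2 + 6 + 7.5 + 9 = 25.5.
Step 3: U_X = R1 - n1(n1+1)/2 = 25.5 - 5*6/2 = 25.5 - 15 = 10.5.
       U_Y = n1*n2 - U_X = 30 - 10.5 = 19.5.
Step 4: Ties are present, so use the tie-corrected normal approximation (with continuity correction) for the p-value.
Step 5: p-value = 0.464192; compare to alpha = 0.1. fail to reject H0.

U_X = 10.5, p = 0.464192, fail to reject H0 at alpha = 0.1.


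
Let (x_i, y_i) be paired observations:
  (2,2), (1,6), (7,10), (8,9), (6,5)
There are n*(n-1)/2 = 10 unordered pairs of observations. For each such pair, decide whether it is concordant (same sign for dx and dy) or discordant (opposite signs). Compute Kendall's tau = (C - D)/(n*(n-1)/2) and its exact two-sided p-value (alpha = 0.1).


Step 1: Enumerate the 10 unordered pairs (i,j) with i<j and classify each by sign(x_j-x_i) * sign(y_j-y_i).
  (1,2):dx=-1,dy=+4->D; (1,3):dx=+5,dy=+8->C; (1,4):dx=+6,dy=+7->C; (1,5):dx=+4,dy=+3->C
  (2,3):dx=+6,dy=+4->C; (2,4):dx=+7,dy=+3->C; (2,5):dx=+5,dy=-1->D; (3,4):dx=+1,dy=-1->D
  (3,5):dx=-1,dy=-5->C; (4,5):dx=-2,dy=-4->C
Step 2: C = 7, D = 3, total pairs = 10.
Step 3: tau = (C - D)/(n(n-1)/2) = (7 - 3)/10 = 0.400000.
Step 4: Exact two-sided p-value (enumerate n! = 120 permutations of y under H0): p = 0.483333.
Step 5: alpha = 0.1. fail to reject H0.

tau_b = 0.4000 (C=7, D=3), p = 0.483333, fail to reject H0.


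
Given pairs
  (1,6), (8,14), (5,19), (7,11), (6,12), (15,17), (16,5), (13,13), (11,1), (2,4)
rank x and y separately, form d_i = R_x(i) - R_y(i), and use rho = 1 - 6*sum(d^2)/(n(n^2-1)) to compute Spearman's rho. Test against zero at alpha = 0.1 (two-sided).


Step 1: Rank x and y separately (midranks; no ties here).
rank(x): 1->1, 8->6, 5->3, 7->5, 6->4, 15->9, 16->10, 13->8, 11->7, 2->2
rank(y): 6->4, 14->8, 19->10, 11->5, 12->6, 17->9, 5->3, 13->7, 1->1, 4->2
Step 2: d_i = R_x(i) - R_y(i); compute d_i^2.
  (1-4)^2=9, (6-8)^2=4, (3-10)^2=49, (5-5)^2=0, (4-6)^2=4, (9-9)^2=0, (10-3)^2=49, (8-7)^2=1, (7-1)^2=36, (2-2)^2=0
sum(d^2) = 152.
Step 3: rho = 1 - 6*152 / (10*(10^2 - 1)) = 1 - 912/990 = 0.078788.
Step 4: Under H0, t = rho * sqrt((n-2)/(1-rho^2)) = 0.2235 ~ t(8).
Step 5: Two-sided p-value from the t-distribution with 8 df = 0.828717.
Step 6: alpha = 0.1. fail to reject H0.

rho = 0.0788, p = 0.828717, fail to reject H0 at alpha = 0.1.


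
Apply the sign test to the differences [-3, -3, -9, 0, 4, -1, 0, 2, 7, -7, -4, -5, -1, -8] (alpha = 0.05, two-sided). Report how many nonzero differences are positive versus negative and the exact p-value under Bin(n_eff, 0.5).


Step 1: Discard zero differences. Original n = 14; n_eff = number of nonzero differences = 12.
Nonzero differences (with sign): -3, -3, -9, +4, -1, +2, +7, -7, -4, -5, -1, -8
Step 2: Count signs: positive = 3, negative = 9.
Step 3: Under H0: P(positive) = 0.5, so the number of positives S ~ Bin(12, 0.5).
Step 4: Two-sided exact p-value = sum of Bin(12,0.5) probabilities at or below the observed probability = 0.145996.
Step 5: alpha = 0.05. fail to reject H0.

n_eff = 12, pos = 3, neg = 9, p = 0.145996, fail to reject H0.


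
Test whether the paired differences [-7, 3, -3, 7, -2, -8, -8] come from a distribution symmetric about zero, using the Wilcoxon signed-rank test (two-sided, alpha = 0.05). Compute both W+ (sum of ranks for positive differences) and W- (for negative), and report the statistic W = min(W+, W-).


Step 1: Drop any zero differences (none here) and take |d_i|.
|d| = [7, 3, 3, 7, 2, 8, 8]
Step 2: Midrank |d_i| (ties get averaged ranks).
ranks: |7|->4.5, |3|->2.5, |3|->2.5, |7|->4.5, |2|->1, |8|->6.5, |8|->6.5
Step 3: Attach original signs; sum ranks with positive sign and with negative sign.
W+ = 2.5 + 4.5 = 7
W- = 4.5 + 2.5 + 1 + 6.5 + 6.5 = 21
(Check: W+ + W- = 28 should equal n(n+1)/2 = 28.)
Step 4: Test statistic W = min(W+, W-) = 7.
Step 5: Ties in |d|, so use the tie-corrected normal approximation.
        E[W] = n(n+1)/4 = 7*8/4 = 14.
        Tie groups: |d|=3 (t=2), |d|=7 (t=2), |d|=8 (t=2); sum(t^3 - t) = 18.
        Var[W] = n(n+1)(2n+1)/24 - sum(t^3-t)/48 = 840/24 - 18/48 = 34.625.
        z = (W - E[W]) / sqrt(Var[W]) = (7 - 14) / 5.8843 = -1.1896.
        Two-sided p = 2*Phi(z) = 0.234201.
Step 6: alpha = 0.05. fail to reject H0.

W+ = 7, W- = 21, W = min = 7, p = 0.234201, fail to reject H0.


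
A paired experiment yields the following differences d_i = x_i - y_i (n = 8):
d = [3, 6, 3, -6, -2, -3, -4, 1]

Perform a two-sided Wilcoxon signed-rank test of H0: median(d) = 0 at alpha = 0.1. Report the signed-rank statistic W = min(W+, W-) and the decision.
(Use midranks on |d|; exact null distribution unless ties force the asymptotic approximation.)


Step 1: Drop any zero differences (none here) and take |d_i|.
|d| = [3, 6, 3, 6, 2, 3, 4, 1]
Step 2: Midrank |d_i| (ties get averaged ranks).
ranks: |3|->4, |6|->7.5, |3|->4, |6|->7.5, |2|->2, |3|->4, |4|->6, |1|->1
Step 3: Attach original signs; sum ranks with positive sign and with negative sign.
W+ = 4 + 7.5 + 4 + 1 = 16.5
W- = 7.5 + 2 + 4 + 6 = 19.5
(Check: W+ + W- = 36 should equal n(n+1)/2 = 36.)
Step 4: Test statistic W = min(W+, W-) = 16.5.
Step 5: Ties in |d|, so use the tie-corrected normal approximation.
        E[W] = n(n+1)/4 = 8*9/4 = 18.
        Tie groups: |d|=3 (t=3), |d|=6 (t=2); sum(t^3 - t) = 30.
        Var[W] = n(n+1)(2n+1)/24 - sum(t^3-t)/48 = 1224/24 - 30/48 = 50.375.
        z = (W - E[W]) / sqrt(Var[W]) = (16.5 - 18) / 7.0975 = -0.2113.
        Two-sided p = 2*Phi(z) = 0.832621.
Step 6: alpha = 0.1. fail to reject H0.

W+ = 16.5, W- = 19.5, W = min = 16.5, p = 0.832621, fail to reject H0.


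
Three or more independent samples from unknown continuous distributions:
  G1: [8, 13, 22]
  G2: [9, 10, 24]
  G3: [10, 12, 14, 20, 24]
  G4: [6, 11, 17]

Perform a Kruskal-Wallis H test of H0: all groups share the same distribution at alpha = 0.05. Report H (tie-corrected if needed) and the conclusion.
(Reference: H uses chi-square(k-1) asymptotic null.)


Step 1: Combine all N = 14 observations and assign midranks.
sorted (value, group, rank): (6,G4,1), (8,G1,2), (9,G2,3), (10,G2,4.5), (10,G3,4.5), (11,G4,6), (12,G3,7), (13,G1,8), (14,G3,9), (17,G4,10), (20,G3,11), (22,G1,12), (24,G2,13.5), (24,G3,13.5)
Step 2: Sum ranks within each group.
R_1 = 22 (n_1 = 3)
R_2 = 21 (n_2 = 3)
R_3 = 45 (n_3 = 5)
R_4 = 17 (n_4 = 3)
Step 3: H = 12/(N(N+1)) * sum(R_i^2/n_i) - 3(N+1)
     = 12/(14*15) * (22^2/3 + 21^2/3 + 45^2/5 + 17^2/3) - 3*15
     = 0.057143 * 809.667 - 45
     = 1.266667.
Step 4: Ties present; correction factor C = 1 - 12/(14^3 - 14) = 0.995604. Corrected H = 1.266667 / 0.995604 = 1.272259.
Step 5: Under H0, H ~ chi^2(3); p-value = 0.735731.
Step 6: alpha = 0.05. fail to reject H0.

H = 1.2723, df = 3, p = 0.735731, fail to reject H0.


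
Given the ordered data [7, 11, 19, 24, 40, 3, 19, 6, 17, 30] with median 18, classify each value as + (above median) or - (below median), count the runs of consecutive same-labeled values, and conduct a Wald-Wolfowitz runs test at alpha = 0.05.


Step 1: Compute median = 18; label A = above, B = below.
Labels in order: BBAAABABBA  (n_A = 5, n_B = 5)
Step 2: Count runs R = 6.
Step 3: Under H0 (random ordering), E[R] = 2*n_A*n_B/(n_A+n_B) + 1 = 2*5*5/10 + 1 = 6.0000.
        Var[R] = 2*n_A*n_B*(2*n_A*n_B - n_A - n_B) / ((n_A+n_B)^2 * (n_A+n_B-1)) = 2000/900 = 2.2222.
        SD[R] = 1.4907.
Step 4: R = E[R], so z = 0 with no continuity correction.
Step 5: Two-sided p-value via normal approximation = 2*(1 - Phi(|z|)) = 1.000000.
Step 6: alpha = 0.05. fail to reject H0.

R = 6, z = 0.0000, p = 1.000000, fail to reject H0.


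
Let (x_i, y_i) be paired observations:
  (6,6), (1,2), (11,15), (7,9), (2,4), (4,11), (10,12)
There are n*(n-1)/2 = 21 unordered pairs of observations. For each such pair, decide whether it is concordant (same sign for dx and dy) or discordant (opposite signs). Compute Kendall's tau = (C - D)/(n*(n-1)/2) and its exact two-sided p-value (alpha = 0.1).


Step 1: Enumerate the 21 unordered pairs (i,j) with i<j and classify each by sign(x_j-x_i) * sign(y_j-y_i).
  (1,2):dx=-5,dy=-4->C; (1,3):dx=+5,dy=+9->C; (1,4):dx=+1,dy=+3->C; (1,5):dx=-4,dy=-2->C
  (1,6):dx=-2,dy=+5->D; (1,7):dx=+4,dy=+6->C; (2,3):dx=+10,dy=+13->C; (2,4):dx=+6,dy=+7->C
  (2,5):dx=+1,dy=+2->C; (2,6):dx=+3,dy=+9->C; (2,7):dx=+9,dy=+10->C; (3,4):dx=-4,dy=-6->C
  (3,5):dx=-9,dy=-11->C; (3,6):dx=-7,dy=-4->C; (3,7):dx=-1,dy=-3->C; (4,5):dx=-5,dy=-5->C
  (4,6):dx=-3,dy=+2->D; (4,7):dx=+3,dy=+3->C; (5,6):dx=+2,dy=+7->C; (5,7):dx=+8,dy=+8->C
  (6,7):dx=+6,dy=+1->C
Step 2: C = 19, D = 2, total pairs = 21.
Step 3: tau = (C - D)/(n(n-1)/2) = (19 - 2)/21 = 0.809524.
Step 4: Exact two-sided p-value (enumerate n! = 5040 permutations of y under H0): p = 0.010714.
Step 5: alpha = 0.1. reject H0.

tau_b = 0.8095 (C=19, D=2), p = 0.010714, reject H0.


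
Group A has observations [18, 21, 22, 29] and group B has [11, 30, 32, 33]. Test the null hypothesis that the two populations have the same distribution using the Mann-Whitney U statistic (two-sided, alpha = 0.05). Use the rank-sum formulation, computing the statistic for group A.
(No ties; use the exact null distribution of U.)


Step 1: Combine and sort all 8 observations; assign midranks.
sorted (value, group): (11,Y), (18,X), (21,X), (22,X), (29,X), (30,Y), (32,Y), (33,Y)
ranks: 11->1, 18->2, 21->3, 22->4, 29->5, 30->6, 32->7, 33->8
Step 2: Rank sum for X: R1 = 2 + 3 + 4 + 5 = 14.
Step 3: U_X = R1 - n1(n1+1)/2 = 14 - 4*5/2 = 14 - 10 = 4.
       U_Y = n1*n2 - U_X = 16 - 4 = 12.
Step 4: No ties, so the exact null distribution of U (based on enumerating the C(8,4) = 70 equally likely rank assignments) gives the two-sided p-value.
Step 5: p-value = 0.342857; compare to alpha = 0.05. fail to reject H0.

U_X = 4, p = 0.342857, fail to reject H0 at alpha = 0.05.


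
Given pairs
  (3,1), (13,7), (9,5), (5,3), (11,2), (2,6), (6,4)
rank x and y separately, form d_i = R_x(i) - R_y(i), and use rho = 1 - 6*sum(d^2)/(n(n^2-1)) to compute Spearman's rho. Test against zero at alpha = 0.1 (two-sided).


Step 1: Rank x and y separately (midranks; no ties here).
rank(x): 3->2, 13->7, 9->5, 5->3, 11->6, 2->1, 6->4
rank(y): 1->1, 7->7, 5->5, 3->3, 2->2, 6->6, 4->4
Step 2: d_i = R_x(i) - R_y(i); compute d_i^2.
  (2-1)^2=1, (7-7)^2=0, (5-5)^2=0, (3-3)^2=0, (6-2)^2=16, (1-6)^2=25, (4-4)^2=0
sum(d^2) = 42.
Step 3: rho = 1 - 6*42 / (7*(7^2 - 1)) = 1 - 252/336 = 0.250000.
Step 4: Under H0, t = rho * sqrt((n-2)/(1-rho^2)) = 0.5774 ~ t(5).
Step 5: Two-sided p-value from the t-distribution with 5 df = 0.588724.
Step 6: alpha = 0.1. fail to reject H0.

rho = 0.2500, p = 0.588724, fail to reject H0 at alpha = 0.1.


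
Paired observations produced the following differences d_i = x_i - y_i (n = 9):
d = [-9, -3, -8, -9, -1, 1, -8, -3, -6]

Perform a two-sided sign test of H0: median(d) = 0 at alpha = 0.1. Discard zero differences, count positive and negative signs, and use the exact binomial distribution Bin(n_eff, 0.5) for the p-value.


Step 1: Discard zero differences. Original n = 9; n_eff = number of nonzero differences = 9.
Nonzero differences (with sign): -9, -3, -8, -9, -1, +1, -8, -3, -6
Step 2: Count signs: positive = 1, negative = 8.
Step 3: Under H0: P(positive) = 0.5, so the number of positives S ~ Bin(9, 0.5).
Step 4: Two-sided exact p-value = sum of Bin(9,0.5) probabilities at or below the observed probability = 0.039062.
Step 5: alpha = 0.1. reject H0.

n_eff = 9, pos = 1, neg = 8, p = 0.039062, reject H0.


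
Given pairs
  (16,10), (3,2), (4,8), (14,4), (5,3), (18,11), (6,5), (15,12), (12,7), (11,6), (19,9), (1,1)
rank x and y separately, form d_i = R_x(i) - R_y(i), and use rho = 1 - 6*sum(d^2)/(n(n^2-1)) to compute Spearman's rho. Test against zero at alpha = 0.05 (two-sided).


Step 1: Rank x and y separately (midranks; no ties here).
rank(x): 16->10, 3->2, 4->3, 14->8, 5->4, 18->11, 6->5, 15->9, 12->7, 11->6, 19->12, 1->1
rank(y): 10->10, 2->2, 8->8, 4->4, 3->3, 11->11, 5->5, 12->12, 7->7, 6->6, 9->9, 1->1
Step 2: d_i = R_x(i) - R_y(i); compute d_i^2.
  (10-10)^2=0, (2-2)^2=0, (3-8)^2=25, (8-4)^2=16, (4-3)^2=1, (11-11)^2=0, (5-5)^2=0, (9-12)^2=9, (7-7)^2=0, (6-6)^2=0, (12-9)^2=9, (1-1)^2=0
sum(d^2) = 60.
Step 3: rho = 1 - 6*60 / (12*(12^2 - 1)) = 1 - 360/1716 = 0.790210.
Step 4: Under H0, t = rho * sqrt((n-2)/(1-rho^2)) = 4.0775 ~ t(10).
Step 5: Two-sided p-value from the t-distribution with 10 df = 0.002223.
Step 6: alpha = 0.05. reject H0.

rho = 0.7902, p = 0.002223, reject H0 at alpha = 0.05.


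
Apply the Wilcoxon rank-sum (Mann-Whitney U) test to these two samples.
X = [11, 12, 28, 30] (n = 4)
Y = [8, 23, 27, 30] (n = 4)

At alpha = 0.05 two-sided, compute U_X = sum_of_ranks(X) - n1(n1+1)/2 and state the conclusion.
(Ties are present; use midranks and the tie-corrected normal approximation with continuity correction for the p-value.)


Step 1: Combine and sort all 8 observations; assign midranks.
sorted (value, group): (8,Y), (11,X), (12,X), (23,Y), (27,Y), (28,X), (30,X), (30,Y)
ranks: 8->1, 11->2, 12->3, 23->4, 27->5, 28->6, 30->7.5, 30->7.5
Step 2: Rank sum for X: R1 = 2 + 3 + 6 + 7.5 = 18.5.
Step 3: U_X = R1 - n1(n1+1)/2 = 18.5 - 4*5/2 = 18.5 - 10 = 8.5.
       U_Y = n1*n2 - U_X = 16 - 8.5 = 7.5.
Step 4: Ties are present, so use the tie-corrected normal approximation (with continuity correction) for the p-value.
Step 5: p-value = 1.000000; compare to alpha = 0.05. fail to reject H0.

U_X = 8.5, p = 1.000000, fail to reject H0 at alpha = 0.05.


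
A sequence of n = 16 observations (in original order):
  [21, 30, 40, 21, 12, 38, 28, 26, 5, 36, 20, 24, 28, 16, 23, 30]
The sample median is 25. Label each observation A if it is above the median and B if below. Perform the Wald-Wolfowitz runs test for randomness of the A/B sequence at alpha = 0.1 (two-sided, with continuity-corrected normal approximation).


Step 1: Compute median = 25; label A = above, B = below.
Labels in order: BAABBAAABABBABBA  (n_A = 8, n_B = 8)
Step 2: Count runs R = 10.
Step 3: Under H0 (random ordering), E[R] = 2*n_A*n_B/(n_A+n_B) + 1 = 2*8*8/16 + 1 = 9.0000.
        Var[R] = 2*n_A*n_B*(2*n_A*n_B - n_A - n_B) / ((n_A+n_B)^2 * (n_A+n_B-1)) = 14336/3840 = 3.7333.
        SD[R] = 1.9322.
Step 4: Continuity-corrected z = (R - 0.5 - E[R]) / SD[R] = (10 - 0.5 - 9.0000) / 1.9322 = 0.2588.
Step 5: Two-sided p-value via normal approximation = 2*(1 - Phi(|z|)) = 0.795809.
Step 6: alpha = 0.1. fail to reject H0.

R = 10, z = 0.2588, p = 0.795809, fail to reject H0.


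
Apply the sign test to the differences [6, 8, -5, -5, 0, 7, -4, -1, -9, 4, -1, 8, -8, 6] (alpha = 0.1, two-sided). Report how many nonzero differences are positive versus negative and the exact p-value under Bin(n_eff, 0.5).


Step 1: Discard zero differences. Original n = 14; n_eff = number of nonzero differences = 13.
Nonzero differences (with sign): +6, +8, -5, -5, +7, -4, -1, -9, +4, -1, +8, -8, +6
Step 2: Count signs: positive = 6, negative = 7.
Step 3: Under H0: P(positive) = 0.5, so the number of positives S ~ Bin(13, 0.5).
Step 4: Two-sided exact p-value = sum of Bin(13,0.5) probabilities at or below the observed probability = 1.000000.
Step 5: alpha = 0.1. fail to reject H0.

n_eff = 13, pos = 6, neg = 7, p = 1.000000, fail to reject H0.


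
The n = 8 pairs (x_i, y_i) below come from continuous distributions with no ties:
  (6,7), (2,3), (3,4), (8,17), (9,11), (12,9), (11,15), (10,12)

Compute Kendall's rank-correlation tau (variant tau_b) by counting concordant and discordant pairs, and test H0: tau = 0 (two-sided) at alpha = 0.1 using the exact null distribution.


Step 1: Enumerate the 28 unordered pairs (i,j) with i<j and classify each by sign(x_j-x_i) * sign(y_j-y_i).
  (1,2):dx=-4,dy=-4->C; (1,3):dx=-3,dy=-3->C; (1,4):dx=+2,dy=+10->C; (1,5):dx=+3,dy=+4->C
  (1,6):dx=+6,dy=+2->C; (1,7):dx=+5,dy=+8->C; (1,8):dx=+4,dy=+5->C; (2,3):dx=+1,dy=+1->C
  (2,4):dx=+6,dy=+14->C; (2,5):dx=+7,dy=+8->C; (2,6):dx=+10,dy=+6->C; (2,7):dx=+9,dy=+12->C
  (2,8):dx=+8,dy=+9->C; (3,4):dx=+5,dy=+13->C; (3,5):dx=+6,dy=+7->C; (3,6):dx=+9,dy=+5->C
  (3,7):dx=+8,dy=+11->C; (3,8):dx=+7,dy=+8->C; (4,5):dx=+1,dy=-6->D; (4,6):dx=+4,dy=-8->D
  (4,7):dx=+3,dy=-2->D; (4,8):dx=+2,dy=-5->D; (5,6):dx=+3,dy=-2->D; (5,7):dx=+2,dy=+4->C
  (5,8):dx=+1,dy=+1->C; (6,7):dx=-1,dy=+6->D; (6,8):dx=-2,dy=+3->D; (7,8):dx=-1,dy=-3->C
Step 2: C = 21, D = 7, total pairs = 28.
Step 3: tau = (C - D)/(n(n-1)/2) = (21 - 7)/28 = 0.500000.
Step 4: Exact two-sided p-value (enumerate n! = 40320 permutations of y under H0): p = 0.108681.
Step 5: alpha = 0.1. fail to reject H0.

tau_b = 0.5000 (C=21, D=7), p = 0.108681, fail to reject H0.


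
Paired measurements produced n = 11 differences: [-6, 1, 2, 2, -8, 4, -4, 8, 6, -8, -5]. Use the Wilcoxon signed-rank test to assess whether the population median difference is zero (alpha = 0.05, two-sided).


Step 1: Drop any zero differences (none here) and take |d_i|.
|d| = [6, 1, 2, 2, 8, 4, 4, 8, 6, 8, 5]
Step 2: Midrank |d_i| (ties get averaged ranks).
ranks: |6|->7.5, |1|->1, |2|->2.5, |2|->2.5, |8|->10, |4|->4.5, |4|->4.5, |8|->10, |6|->7.5, |8|->10, |5|->6
Step 3: Attach original signs; sum ranks with positive sign and with negative sign.
W+ = 1 + 2.5 + 2.5 + 4.5 + 10 + 7.5 = 28
W- = 7.5 + 10 + 4.5 + 10 + 6 = 38
(Check: W+ + W- = 66 should equal n(n+1)/2 = 66.)
Step 4: Test statistic W = min(W+, W-) = 28.
Step 5: Ties in |d|, so use the tie-corrected normal approximation.
        E[W] = n(n+1)/4 = 11*12/4 = 33.
        Tie groups: |d|=2 (t=2), |d|=4 (t=2), |d|=6 (t=2), |d|=8 (t=3); sum(t^3 - t) = 42.
        Var[W] = n(n+1)(2n+1)/24 - sum(t^3-t)/48 = 3036/24 - 42/48 = 125.625.
        z = (W - E[W]) / sqrt(Var[W]) = (28 - 33) / 11.2083 = -0.4461.
        Two-sided p = 2*Phi(z) = 0.655525.
Step 6: alpha = 0.05. fail to reject H0.

W+ = 28, W- = 38, W = min = 28, p = 0.655525, fail to reject H0.


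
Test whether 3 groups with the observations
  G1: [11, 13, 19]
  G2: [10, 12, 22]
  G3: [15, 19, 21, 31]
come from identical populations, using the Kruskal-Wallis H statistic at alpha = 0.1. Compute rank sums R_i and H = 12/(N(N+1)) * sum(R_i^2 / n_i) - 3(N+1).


Step 1: Combine all N = 10 observations and assign midranks.
sorted (value, group, rank): (10,G2,1), (11,G1,2), (12,G2,3), (13,G1,4), (15,G3,5), (19,G1,6.5), (19,G3,6.5), (21,G3,8), (22,G2,9), (31,G3,10)
Step 2: Sum ranks within each group.
R_1 = 12.5 (n_1 = 3)
R_2 = 13 (n_2 = 3)
R_3 = 29.5 (n_3 = 4)
Step 3: H = 12/(N(N+1)) * sum(R_i^2/n_i) - 3(N+1)
     = 12/(10*11) * (12.5^2/3 + 13^2/3 + 29.5^2/4) - 3*11
     = 0.109091 * 325.979 - 33
     = 2.561364.
Step 4: Ties present; correction factor C = 1 - 6/(10^3 - 10) = 0.993939. Corrected H = 2.561364 / 0.993939 = 2.576982.
Step 5: Under H0, H ~ chi^2(2); p-value = 0.275687.
Step 6: alpha = 0.1. fail to reject H0.

H = 2.5770, df = 2, p = 0.275687, fail to reject H0.


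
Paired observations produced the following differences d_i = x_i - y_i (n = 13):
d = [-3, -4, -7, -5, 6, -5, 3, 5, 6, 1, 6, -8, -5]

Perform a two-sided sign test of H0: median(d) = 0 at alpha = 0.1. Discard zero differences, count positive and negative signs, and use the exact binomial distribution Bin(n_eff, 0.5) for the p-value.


Step 1: Discard zero differences. Original n = 13; n_eff = number of nonzero differences = 13.
Nonzero differences (with sign): -3, -4, -7, -5, +6, -5, +3, +5, +6, +1, +6, -8, -5
Step 2: Count signs: positive = 6, negative = 7.
Step 3: Under H0: P(positive) = 0.5, so the number of positives S ~ Bin(13, 0.5).
Step 4: Two-sided exact p-value = sum of Bin(13,0.5) probabilities at or below the observed probability = 1.000000.
Step 5: alpha = 0.1. fail to reject H0.

n_eff = 13, pos = 6, neg = 7, p = 1.000000, fail to reject H0.


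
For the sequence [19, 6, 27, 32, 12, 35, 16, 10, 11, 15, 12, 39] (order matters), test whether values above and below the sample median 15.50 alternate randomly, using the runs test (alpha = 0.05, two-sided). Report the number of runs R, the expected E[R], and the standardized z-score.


Step 1: Compute median = 15.50; label A = above, B = below.
Labels in order: ABAABAABBBBA  (n_A = 6, n_B = 6)
Step 2: Count runs R = 7.
Step 3: Under H0 (random ordering), E[R] = 2*n_A*n_B/(n_A+n_B) + 1 = 2*6*6/12 + 1 = 7.0000.
        Var[R] = 2*n_A*n_B*(2*n_A*n_B - n_A - n_B) / ((n_A+n_B)^2 * (n_A+n_B-1)) = 4320/1584 = 2.7273.
        SD[R] = 1.6514.
Step 4: R = E[R], so z = 0 with no continuity correction.
Step 5: Two-sided p-value via normal approximation = 2*(1 - Phi(|z|)) = 1.000000.
Step 6: alpha = 0.05. fail to reject H0.

R = 7, z = 0.0000, p = 1.000000, fail to reject H0.


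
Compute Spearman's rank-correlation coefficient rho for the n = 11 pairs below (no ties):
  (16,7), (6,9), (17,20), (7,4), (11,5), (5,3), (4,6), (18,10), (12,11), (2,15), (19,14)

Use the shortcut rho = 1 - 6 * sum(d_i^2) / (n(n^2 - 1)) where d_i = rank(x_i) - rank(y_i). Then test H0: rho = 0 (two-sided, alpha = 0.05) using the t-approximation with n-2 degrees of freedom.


Step 1: Rank x and y separately (midranks; no ties here).
rank(x): 16->8, 6->4, 17->9, 7->5, 11->6, 5->3, 4->2, 18->10, 12->7, 2->1, 19->11
rank(y): 7->5, 9->6, 20->11, 4->2, 5->3, 3->1, 6->4, 10->7, 11->8, 15->10, 14->9
Step 2: d_i = R_x(i) - R_y(i); compute d_i^2.
  (8-5)^2=9, (4-6)^2=4, (9-11)^2=4, (5-2)^2=9, (6-3)^2=9, (3-1)^2=4, (2-4)^2=4, (10-7)^2=9, (7-8)^2=1, (1-10)^2=81, (11-9)^2=4
sum(d^2) = 138.
Step 3: rho = 1 - 6*138 / (11*(11^2 - 1)) = 1 - 828/1320 = 0.372727.
Step 4: Under H0, t = rho * sqrt((n-2)/(1-rho^2)) = 1.2050 ~ t(9).
Step 5: Two-sided p-value from the t-distribution with 9 df = 0.258926.
Step 6: alpha = 0.05. fail to reject H0.

rho = 0.3727, p = 0.258926, fail to reject H0 at alpha = 0.05.


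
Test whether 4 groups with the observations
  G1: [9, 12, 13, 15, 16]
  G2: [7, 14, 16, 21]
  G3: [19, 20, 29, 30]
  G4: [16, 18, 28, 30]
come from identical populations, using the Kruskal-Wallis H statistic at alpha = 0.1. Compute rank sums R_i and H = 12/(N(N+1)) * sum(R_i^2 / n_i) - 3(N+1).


Step 1: Combine all N = 17 observations and assign midranks.
sorted (value, group, rank): (7,G2,1), (9,G1,2), (12,G1,3), (13,G1,4), (14,G2,5), (15,G1,6), (16,G1,8), (16,G2,8), (16,G4,8), (18,G4,10), (19,G3,11), (20,G3,12), (21,G2,13), (28,G4,14), (29,G3,15), (30,G3,16.5), (30,G4,16.5)
Step 2: Sum ranks within each group.
R_1 = 23 (n_1 = 5)
R_2 = 27 (n_2 = 4)
R_3 = 54.5 (n_3 = 4)
R_4 = 48.5 (n_4 = 4)
Step 3: H = 12/(N(N+1)) * sum(R_i^2/n_i) - 3(N+1)
     = 12/(17*18) * (23^2/5 + 27^2/4 + 54.5^2/4 + 48.5^2/4) - 3*18
     = 0.039216 * 1618.67 - 54
     = 9.477451.
Step 4: Ties present; correction factor C = 1 - 30/(17^3 - 17) = 0.993873. Corrected H = 9.477451 / 0.993873 = 9.535882.
Step 5: Under H0, H ~ chi^2(3); p-value = 0.022953.
Step 6: alpha = 0.1. reject H0.

H = 9.5359, df = 3, p = 0.022953, reject H0.
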